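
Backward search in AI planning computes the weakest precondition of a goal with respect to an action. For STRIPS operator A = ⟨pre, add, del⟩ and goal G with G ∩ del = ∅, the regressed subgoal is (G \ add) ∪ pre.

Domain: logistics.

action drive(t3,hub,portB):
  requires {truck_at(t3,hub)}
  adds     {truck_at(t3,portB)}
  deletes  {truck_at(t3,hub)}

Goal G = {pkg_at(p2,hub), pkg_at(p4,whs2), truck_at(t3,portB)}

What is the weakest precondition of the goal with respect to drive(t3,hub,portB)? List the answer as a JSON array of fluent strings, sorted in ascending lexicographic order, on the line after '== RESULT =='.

Regress:
  G ∩ del = {}  (empty — regression defined)
  G \ add = {pkg_at(p2,hub), pkg_at(p4,whs2), truck_at(t3,portB)} \ {truck_at(t3,portB)} = {pkg_at(p2,hub), pkg_at(p4,whs2)}
  ∪ pre   = {pkg_at(p2,hub), pkg_at(p4,whs2)} ∪ {truck_at(t3,hub)}
          = {pkg_at(p2,hub), pkg_at(p4,whs2), truck_at(t3,hub)}

== RESULT ==
["pkg_at(p2,hub)", "pkg_at(p4,whs2)", "truck_at(t3,hub)"]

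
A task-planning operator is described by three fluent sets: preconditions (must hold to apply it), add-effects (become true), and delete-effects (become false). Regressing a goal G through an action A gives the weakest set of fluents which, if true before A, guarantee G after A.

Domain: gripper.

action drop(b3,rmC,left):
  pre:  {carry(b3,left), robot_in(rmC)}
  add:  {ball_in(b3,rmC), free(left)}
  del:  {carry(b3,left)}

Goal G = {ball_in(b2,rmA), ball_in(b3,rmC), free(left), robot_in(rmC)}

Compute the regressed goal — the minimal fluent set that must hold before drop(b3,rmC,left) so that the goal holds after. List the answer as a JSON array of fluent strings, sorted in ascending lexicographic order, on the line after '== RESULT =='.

Compute (G \ add) ∪ pre:
  G ∩ del = {}  (empty — regression defined)
  G \ add = {ball_in(b2,rmA), ball_in(b3,rmC), free(left), robot_in(rmC)} \ {ball_in(b3,rmC), free(left)} = {ball_in(b2,rmA), robot_in(rmC)}
  ∪ pre   = {ball_in(b2,rmA), robot_in(rmC)} ∪ {carry(b3,left), robot_in(rmC)}
          = {ball_in(b2,rmA), carry(b3,left), robot_in(rmC)}

== RESULT ==
["ball_in(b2,rmA)", "carry(b3,left)", "robot_in(rmC)"]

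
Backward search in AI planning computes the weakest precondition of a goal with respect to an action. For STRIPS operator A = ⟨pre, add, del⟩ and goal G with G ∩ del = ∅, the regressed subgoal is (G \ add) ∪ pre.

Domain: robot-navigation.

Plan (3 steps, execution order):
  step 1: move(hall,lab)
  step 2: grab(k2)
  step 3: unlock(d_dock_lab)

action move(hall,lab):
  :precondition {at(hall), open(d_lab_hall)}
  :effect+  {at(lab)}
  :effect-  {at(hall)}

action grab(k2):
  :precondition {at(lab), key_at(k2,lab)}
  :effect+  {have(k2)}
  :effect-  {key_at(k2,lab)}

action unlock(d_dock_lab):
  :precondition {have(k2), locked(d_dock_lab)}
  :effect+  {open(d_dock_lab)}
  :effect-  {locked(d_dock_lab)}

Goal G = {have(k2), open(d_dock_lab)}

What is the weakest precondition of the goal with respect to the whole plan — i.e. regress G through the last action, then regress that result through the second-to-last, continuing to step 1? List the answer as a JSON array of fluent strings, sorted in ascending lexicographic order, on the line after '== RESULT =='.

Regress step by step:
  through step 3 (unlock(d_dock_lab)): drop {open(d_dock_lab)}, keep {have(k2)}, require {have(k2), locked(d_dock_lab)}
    → {have(k2), locked(d_dock_lab)}
  through step 2 (grab(k2)): drop {have(k2)}, keep {locked(d_dock_lab)}, require {at(lab), key_at(k2,lab)}
    → {at(lab), key_at(k2,lab), locked(d_dock_lab)}
  through step 1 (move(hall,lab)): drop {at(lab)}, keep {key_at(k2,lab), locked(d_dock_lab)}, require {at(hall), open(d_lab_hall)}
    → {at(hall), key_at(k2,lab), locked(d_dock_lab), open(d_lab_hall)}

== RESULT ==
["at(hall)", "key_at(k2,lab)", "locked(d_dock_lab)", "open(d_lab_hall)"]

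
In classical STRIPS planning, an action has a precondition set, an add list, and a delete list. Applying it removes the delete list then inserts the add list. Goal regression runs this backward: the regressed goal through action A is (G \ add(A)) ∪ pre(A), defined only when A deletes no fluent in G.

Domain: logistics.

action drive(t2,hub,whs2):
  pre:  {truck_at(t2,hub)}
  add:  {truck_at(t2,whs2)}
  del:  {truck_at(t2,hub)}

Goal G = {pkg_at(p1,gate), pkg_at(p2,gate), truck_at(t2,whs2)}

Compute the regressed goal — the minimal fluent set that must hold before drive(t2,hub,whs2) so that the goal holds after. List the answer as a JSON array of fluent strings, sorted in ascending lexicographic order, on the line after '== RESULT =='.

Compute (G \ add) ∪ pre:
  G ∩ del = {}  (empty — regression defined)
  G \ add = {pkg_at(p1,gate), pkg_at(p2,gate), truck_at(t2,whs2)} \ {truck_at(t2,whs2)} = {pkg_at(p1,gate), pkg_at(p2,gate)}
  ∪ pre   = {pkg_at(p1,gate), pkg_at(p2,gate)} ∪ {truck_at(t2,hub)}
          = {pkg_at(p1,gate), pkg_at(p2,gate), truck_at(t2,hub)}

== RESULT ==
["pkg_at(p1,gate)", "pkg_at(p2,gate)", "truck_at(t2,hub)"]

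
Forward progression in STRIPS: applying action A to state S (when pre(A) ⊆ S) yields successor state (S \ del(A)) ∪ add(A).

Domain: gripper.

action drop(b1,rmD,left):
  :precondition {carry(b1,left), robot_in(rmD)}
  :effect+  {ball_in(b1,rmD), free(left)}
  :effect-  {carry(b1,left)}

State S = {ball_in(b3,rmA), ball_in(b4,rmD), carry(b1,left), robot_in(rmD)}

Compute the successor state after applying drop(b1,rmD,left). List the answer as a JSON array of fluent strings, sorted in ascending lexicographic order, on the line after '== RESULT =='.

Progress:
  pre ⊆ S: {carry(b1,left), robot_in(rmD)} ⊆ S  — applicable
  S \ del = {ball_in(b3,rmA), ball_in(b4,rmD), robot_in(rmD)}
  ∪ add   = {ball_in(b1,rmD), ball_in(b3,rmA), ball_in(b4,rmD), free(left), robot_in(rmD)}

== RESULT ==
["ball_in(b1,rmD)", "ball_in(b3,rmA)", "ball_in(b4,rmD)", "free(left)", "robot_in(rmD)"]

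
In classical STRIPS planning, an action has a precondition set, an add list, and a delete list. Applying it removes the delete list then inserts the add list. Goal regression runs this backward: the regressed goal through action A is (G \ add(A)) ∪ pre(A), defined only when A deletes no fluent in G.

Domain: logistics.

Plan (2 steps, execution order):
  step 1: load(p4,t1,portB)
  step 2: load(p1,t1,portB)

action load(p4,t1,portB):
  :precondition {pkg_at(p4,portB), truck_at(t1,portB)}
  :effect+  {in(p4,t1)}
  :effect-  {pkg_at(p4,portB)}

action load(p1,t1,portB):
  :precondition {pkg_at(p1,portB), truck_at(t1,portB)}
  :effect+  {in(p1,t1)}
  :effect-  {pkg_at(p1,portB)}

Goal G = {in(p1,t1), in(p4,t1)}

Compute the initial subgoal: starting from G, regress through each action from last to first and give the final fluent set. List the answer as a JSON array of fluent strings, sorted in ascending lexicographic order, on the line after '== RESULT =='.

Regress step by step:
  through step 2 (load(p1,t1,portB)): drop {in(p1,t1)}, keep {in(p4,t1)}, require {pkg_at(p1,portB), truck_at(t1,portB)}
    → {in(p4,t1), pkg_at(p1,portB), truck_at(t1,portB)}
  through step 1 (load(p4,t1,portB)): drop {in(p4,t1)}, keep {pkg_at(p1,portB), truck_at(t1,portB)}, require {pkg_at(p4,portB), truck_at(t1,portB)}
    → {pkg_at(p1,portB), pkg_at(p4,portB), truck_at(t1,portB)}

== RESULT ==
["pkg_at(p1,portB)", "pkg_at(p4,portB)", "truck_at(t1,portB)"]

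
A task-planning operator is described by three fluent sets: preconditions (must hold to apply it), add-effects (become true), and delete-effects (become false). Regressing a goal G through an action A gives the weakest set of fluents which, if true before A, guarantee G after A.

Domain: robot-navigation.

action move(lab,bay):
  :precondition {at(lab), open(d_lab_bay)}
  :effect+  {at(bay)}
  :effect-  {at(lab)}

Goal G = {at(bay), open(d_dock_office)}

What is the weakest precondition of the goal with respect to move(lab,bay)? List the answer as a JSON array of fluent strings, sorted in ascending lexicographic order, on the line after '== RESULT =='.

Compute (G \ add) ∪ pre:
  G ∩ del = {}  (empty — regression defined)
  G \ add = {at(bay), open(d_dock_office)} \ {at(bay)} = {open(d_dock_office)}
  ∪ pre   = {open(d_dock_office)} ∪ {at(lab), open(d_lab_bay)}
          = {at(lab), open(d_dock_office), open(d_lab_bay)}

== RESULT ==
["at(lab)", "open(d_dock_office)", "open(d_lab_bay)"]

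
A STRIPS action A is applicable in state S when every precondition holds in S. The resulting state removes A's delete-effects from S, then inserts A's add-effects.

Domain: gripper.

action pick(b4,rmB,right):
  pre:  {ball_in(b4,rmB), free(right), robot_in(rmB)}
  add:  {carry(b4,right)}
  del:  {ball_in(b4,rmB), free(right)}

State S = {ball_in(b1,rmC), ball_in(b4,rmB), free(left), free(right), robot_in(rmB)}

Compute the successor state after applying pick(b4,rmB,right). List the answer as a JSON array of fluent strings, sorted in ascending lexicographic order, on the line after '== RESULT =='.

Progress:
  pre ⊆ S: {ball_in(b4,rmB), free(right), robot_in(rmB)} ⊆ S  — applicable
  S \ del = {ball_in(b1,rmC), free(left), robot_in(rmB)}
  ∪ add   = {ball_in(b1,rmC), carry(b4,right), free(left), robot_in(rmB)}

== RESULT ==
["ball_in(b1,rmC)", "carry(b4,right)", "free(left)", "robot_in(rmB)"]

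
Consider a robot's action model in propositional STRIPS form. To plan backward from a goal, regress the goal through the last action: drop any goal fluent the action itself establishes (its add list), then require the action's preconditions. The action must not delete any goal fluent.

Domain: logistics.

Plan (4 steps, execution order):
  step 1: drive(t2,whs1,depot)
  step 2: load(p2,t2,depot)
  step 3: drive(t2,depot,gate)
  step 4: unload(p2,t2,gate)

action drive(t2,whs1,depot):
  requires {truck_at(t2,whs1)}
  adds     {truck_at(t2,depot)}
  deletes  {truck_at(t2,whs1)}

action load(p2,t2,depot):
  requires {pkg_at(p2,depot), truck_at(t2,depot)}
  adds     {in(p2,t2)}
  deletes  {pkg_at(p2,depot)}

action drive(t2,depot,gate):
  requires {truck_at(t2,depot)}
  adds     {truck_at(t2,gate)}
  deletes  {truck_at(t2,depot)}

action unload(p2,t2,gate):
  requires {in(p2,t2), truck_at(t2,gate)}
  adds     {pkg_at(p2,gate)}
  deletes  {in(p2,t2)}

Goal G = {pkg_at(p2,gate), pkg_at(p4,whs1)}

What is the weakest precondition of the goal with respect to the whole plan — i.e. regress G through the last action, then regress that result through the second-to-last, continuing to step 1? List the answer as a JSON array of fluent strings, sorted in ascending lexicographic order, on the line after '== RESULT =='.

Work backward from the goal:
  through step 4 (unload(p2,t2,gate)): drop {pkg_at(p2,gate)}, keep {pkg_at(p4,whs1)}, require {in(p2,t2), truck_at(t2,gate)}
    → {in(p2,t2), pkg_at(p4,whs1), truck_at(t2,gate)}
  through step 3 (drive(t2,depot,gate)): drop {truck_at(t2,gate)}, keep {in(p2,t2), pkg_at(p4,whs1)}, require {truck_at(t2,depot)}
    → {in(p2,t2), pkg_at(p4,whs1), truck_at(t2,depot)}
  through step 2 (load(p2,t2,depot)): drop {in(p2,t2)}, keep {pkg_at(p4,whs1), truck_at(t2,depot)}, require {pkg_at(p2,depot), truck_at(t2,depot)}
    → {pkg_at(p2,depot), pkg_at(p4,whs1), truck_at(t2,depot)}
  through step 1 (drive(t2,whs1,depot)): drop {truck_at(t2,depot)}, keep {pkg_at(p2,depot), pkg_at(p4,whs1)}, require {truck_at(t2,whs1)}
    → {pkg_at(p2,depot), pkg_at(p4,whs1), truck_at(t2,whs1)}

== RESULT ==
["pkg_at(p2,depot)", "pkg_at(p4,whs1)", "truck_at(t2,whs1)"]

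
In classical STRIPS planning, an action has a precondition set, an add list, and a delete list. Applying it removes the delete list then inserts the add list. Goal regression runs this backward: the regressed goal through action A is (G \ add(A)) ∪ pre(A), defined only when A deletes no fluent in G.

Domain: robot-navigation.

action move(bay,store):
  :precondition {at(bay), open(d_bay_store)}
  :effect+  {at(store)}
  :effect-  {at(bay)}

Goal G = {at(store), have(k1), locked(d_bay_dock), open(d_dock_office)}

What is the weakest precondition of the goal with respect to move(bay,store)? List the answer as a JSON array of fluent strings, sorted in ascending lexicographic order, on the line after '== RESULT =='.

Compute (G \ add) ∪ pre:
  G ∩ del = {}  (empty — regression defined)
  G \ add = {at(store), have(k1), locked(d_bay_dock), open(d_dock_office)} \ {at(store)} = {have(k1), locked(d_bay_dock), open(d_dock_office)}
  ∪ pre   = {have(k1), locked(d_bay_dock), open(d_dock_office)} ∪ {at(bay), open(d_bay_store)}
          = {at(bay), have(k1), locked(d_bay_dock), open(d_bay_store), open(d_dock_office)}

== RESULT ==
["at(bay)", "have(k1)", "locked(d_bay_dock)", "open(d_bay_store)", "open(d_dock_office)"]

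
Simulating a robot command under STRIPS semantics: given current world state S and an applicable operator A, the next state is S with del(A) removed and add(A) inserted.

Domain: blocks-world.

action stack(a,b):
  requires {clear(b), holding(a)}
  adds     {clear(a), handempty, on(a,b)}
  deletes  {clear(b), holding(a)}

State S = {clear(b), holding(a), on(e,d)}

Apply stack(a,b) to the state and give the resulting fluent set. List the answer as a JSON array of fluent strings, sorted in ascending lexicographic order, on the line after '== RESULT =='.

Progress:
  pre ⊆ S: {clear(b), holding(a)} ⊆ S  — applicable
  S \ del = {on(e,d)}
  ∪ add   = {clear(a), handempty, on(a,b), on(e,d)}

== RESULT ==
["clear(a)", "handempty", "on(a,b)", "on(e,d)"]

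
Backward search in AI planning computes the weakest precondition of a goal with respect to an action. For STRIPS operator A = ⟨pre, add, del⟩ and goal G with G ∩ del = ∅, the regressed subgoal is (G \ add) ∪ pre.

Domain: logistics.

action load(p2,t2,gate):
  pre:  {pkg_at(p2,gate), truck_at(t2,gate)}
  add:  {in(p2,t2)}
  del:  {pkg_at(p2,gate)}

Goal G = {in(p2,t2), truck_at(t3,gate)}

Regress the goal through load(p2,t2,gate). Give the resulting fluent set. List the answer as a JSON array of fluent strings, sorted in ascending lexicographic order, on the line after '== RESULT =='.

Compute (G \ add) ∪ pre:
  G ∩ del = {}  (empty — regression defined)
  G \ add = {in(p2,t2), truck_at(t3,gate)} \ {in(p2,t2)} = {truck_at(t3,gate)}
  ∪ pre   = {truck_at(t3,gate)} ∪ {pkg_at(p2,gate), truck_at(t2,gate)}
          = {pkg_at(p2,gate), truck_at(t2,gate), truck_at(t3,gate)}

== RESULT ==
["pkg_at(p2,gate)", "truck_at(t2,gate)", "truck_at(t3,gate)"]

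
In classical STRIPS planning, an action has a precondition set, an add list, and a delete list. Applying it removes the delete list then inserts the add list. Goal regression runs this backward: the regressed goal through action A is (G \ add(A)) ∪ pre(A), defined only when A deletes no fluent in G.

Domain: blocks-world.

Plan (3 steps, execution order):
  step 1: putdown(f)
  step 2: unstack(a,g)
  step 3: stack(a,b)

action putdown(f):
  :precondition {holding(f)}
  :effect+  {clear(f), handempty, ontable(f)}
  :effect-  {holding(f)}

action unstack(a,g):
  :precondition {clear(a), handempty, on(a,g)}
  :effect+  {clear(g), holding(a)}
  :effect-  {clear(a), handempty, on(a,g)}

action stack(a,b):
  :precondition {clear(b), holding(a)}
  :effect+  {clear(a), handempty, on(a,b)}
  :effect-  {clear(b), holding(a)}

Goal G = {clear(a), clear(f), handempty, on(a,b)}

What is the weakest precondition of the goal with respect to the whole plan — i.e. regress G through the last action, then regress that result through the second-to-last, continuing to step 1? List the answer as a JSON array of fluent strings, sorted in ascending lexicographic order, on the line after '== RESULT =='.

Regress step by step:
  through step 3 (stack(a,b)): drop {clear(a), handempty, on(a,b)}, keep {clear(f)}, require {clear(b), holding(a)}
    → {clear(b), clear(f), holding(a)}
  through step 2 (unstack(a,g)): drop {holding(a)}, keep {clear(b), clear(f)}, require {clear(a), handempty, on(a,g)}
    → {clear(a), clear(b), clear(f), handempty, on(a,g)}
  through step 1 (putdown(f)): drop {clear(f), handempty}, keep {clear(a), clear(b), on(a,g)}, require {holding(f)}
    → {clear(a), clear(b), holding(f), on(a,g)}

== RESULT ==
["clear(a)", "clear(b)", "holding(f)", "on(a,g)"]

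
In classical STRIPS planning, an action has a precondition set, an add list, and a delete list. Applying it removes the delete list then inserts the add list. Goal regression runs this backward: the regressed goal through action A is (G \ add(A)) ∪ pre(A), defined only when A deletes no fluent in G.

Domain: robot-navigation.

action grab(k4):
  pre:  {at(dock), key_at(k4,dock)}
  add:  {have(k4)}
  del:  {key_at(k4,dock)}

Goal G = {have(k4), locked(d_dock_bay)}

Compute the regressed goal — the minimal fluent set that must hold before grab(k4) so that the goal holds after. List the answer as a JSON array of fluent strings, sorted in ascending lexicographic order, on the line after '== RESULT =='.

Compute (G \ add) ∪ pre:
  G ∩ del = {}  (empty — regression defined)
  G \ add = {have(k4), locked(d_dock_bay)} \ {have(k4)} = {locked(d_dock_bay)}
  ∪ pre   = {locked(d_dock_bay)} ∪ {at(dock), key_at(k4,dock)}
          = {at(dock), key_at(k4,dock), locked(d_dock_bay)}

== RESULT ==
["at(dock)", "key_at(k4,dock)", "locked(d_dock_bay)"]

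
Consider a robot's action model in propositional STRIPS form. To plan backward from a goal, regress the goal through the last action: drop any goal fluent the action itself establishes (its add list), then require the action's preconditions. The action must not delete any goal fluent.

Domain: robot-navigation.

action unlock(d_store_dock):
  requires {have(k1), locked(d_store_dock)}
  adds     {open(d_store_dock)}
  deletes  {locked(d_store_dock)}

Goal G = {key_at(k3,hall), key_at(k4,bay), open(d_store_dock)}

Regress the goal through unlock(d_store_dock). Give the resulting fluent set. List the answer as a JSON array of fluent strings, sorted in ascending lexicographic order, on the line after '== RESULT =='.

Regress:
  G ∩ del = {}  (empty — regression defined)
  G \ add = {key_at(k3,hall), key_at(k4,bay), open(d_store_dock)} \ {open(d_store_dock)} = {key_at(k3,hall), key_at(k4,bay)}
  ∪ pre   = {key_at(k3,hall), key_at(k4,bay)} ∪ {have(k1), locked(d_store_dock)}
          = {have(k1), key_at(k3,hall), key_at(k4,bay), locked(d_store_dock)}

== RESULT ==
["have(k1)", "key_at(k3,hall)", "key_at(k4,bay)", "locked(d_store_dock)"]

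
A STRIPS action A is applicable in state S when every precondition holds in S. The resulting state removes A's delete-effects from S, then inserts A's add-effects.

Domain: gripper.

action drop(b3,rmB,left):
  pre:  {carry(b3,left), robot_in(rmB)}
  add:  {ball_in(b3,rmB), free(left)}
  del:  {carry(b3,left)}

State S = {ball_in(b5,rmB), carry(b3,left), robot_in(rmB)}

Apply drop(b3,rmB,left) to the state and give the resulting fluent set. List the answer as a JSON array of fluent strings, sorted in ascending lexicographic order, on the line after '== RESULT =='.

Progress:
  pre ⊆ S: {carry(b3,left), robot_in(rmB)} ⊆ S  — applicable
  S \ del = {ball_in(b5,rmB), robot_in(rmB)}
  ∪ add   = {ball_in(b3,rmB), ball_in(b5,rmB), free(left), robot_in(rmB)}

== RESULT ==
["ball_in(b3,rmB)", "ball_in(b5,rmB)", "free(left)", "robot_in(rmB)"]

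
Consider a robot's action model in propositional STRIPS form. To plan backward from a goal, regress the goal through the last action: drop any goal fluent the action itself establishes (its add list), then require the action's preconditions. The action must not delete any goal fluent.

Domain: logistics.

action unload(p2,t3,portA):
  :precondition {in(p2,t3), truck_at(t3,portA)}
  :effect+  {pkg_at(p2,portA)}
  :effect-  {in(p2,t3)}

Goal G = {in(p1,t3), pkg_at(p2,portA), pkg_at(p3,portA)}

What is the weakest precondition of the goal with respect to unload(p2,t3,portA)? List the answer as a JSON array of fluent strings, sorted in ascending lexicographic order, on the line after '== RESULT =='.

Regress:
  G ∩ del = {}  (empty — regression defined)
  G \ add = {in(p1,t3), pkg_at(p2,portA), pkg_at(p3,portA)} \ {pkg_at(p2,portA)} = {in(p1,t3), pkg_at(p3,portA)}
  ∪ pre   = {in(p1,t3), pkg_at(p3,portA)} ∪ {in(p2,t3), truck_at(t3,portA)}
          = {in(p1,t3), in(p2,t3), pkg_at(p3,portA), truck_at(t3,portA)}

== RESULT ==
["in(p1,t3)", "in(p2,t3)", "pkg_at(p3,portA)", "truck_at(t3,portA)"]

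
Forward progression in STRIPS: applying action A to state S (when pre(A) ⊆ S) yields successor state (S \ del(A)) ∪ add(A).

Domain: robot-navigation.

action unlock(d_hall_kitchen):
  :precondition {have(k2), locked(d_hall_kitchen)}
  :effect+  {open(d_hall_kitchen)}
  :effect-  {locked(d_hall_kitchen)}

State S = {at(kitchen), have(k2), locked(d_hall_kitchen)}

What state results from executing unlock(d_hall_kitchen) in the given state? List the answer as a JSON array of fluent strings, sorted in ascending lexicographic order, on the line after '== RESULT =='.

Compute (S \ del) ∪ add:
  pre ⊆ S: {have(k2), locked(d_hall_kitchen)} ⊆ S  — applicable
  S \ del = {at(kitchen), have(k2)}
  ∪ add   = {at(kitchen), have(k2), open(d_hall_kitchen)}

== RESULT ==
["at(kitchen)", "have(k2)", "open(d_hall_kitchen)"]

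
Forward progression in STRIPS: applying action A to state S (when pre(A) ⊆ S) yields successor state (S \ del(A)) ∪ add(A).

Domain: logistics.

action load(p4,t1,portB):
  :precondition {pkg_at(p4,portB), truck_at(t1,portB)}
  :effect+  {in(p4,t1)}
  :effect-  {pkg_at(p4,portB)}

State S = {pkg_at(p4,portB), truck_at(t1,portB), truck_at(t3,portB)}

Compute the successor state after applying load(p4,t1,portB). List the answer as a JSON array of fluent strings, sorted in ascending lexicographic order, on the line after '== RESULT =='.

Compute (S \ del) ∪ add:
  pre ⊆ S: {pkg_at(p4,portB), truck_at(t1,portB)} ⊆ S  — applicable
  S \ del = {truck_at(t1,portB), truck_at(t3,portB)}
  ∪ add   = {in(p4,t1), truck_at(t1,portB), truck_at(t3,portB)}

== RESULT ==
["in(p4,t1)", "truck_at(t1,portB)", "truck_at(t3,portB)"]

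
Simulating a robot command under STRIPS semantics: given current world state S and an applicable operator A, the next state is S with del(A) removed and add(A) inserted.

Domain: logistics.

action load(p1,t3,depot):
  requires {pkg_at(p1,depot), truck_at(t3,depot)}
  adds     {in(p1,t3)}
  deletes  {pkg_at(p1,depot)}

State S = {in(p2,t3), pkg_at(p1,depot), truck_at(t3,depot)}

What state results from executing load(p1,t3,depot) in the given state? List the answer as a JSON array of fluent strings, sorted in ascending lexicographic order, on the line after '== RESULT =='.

Progress:
  pre ⊆ S: {pkg_at(p1,depot), truck_at(t3,depot)} ⊆ S  — applicable
  S \ del = {in(p2,t3), truck_at(t3,depot)}
  ∪ add   = {in(p1,t3), in(p2,t3), truck_at(t3,depot)}

== RESULT ==
["in(p1,t3)", "in(p2,t3)", "truck_at(t3,depot)"]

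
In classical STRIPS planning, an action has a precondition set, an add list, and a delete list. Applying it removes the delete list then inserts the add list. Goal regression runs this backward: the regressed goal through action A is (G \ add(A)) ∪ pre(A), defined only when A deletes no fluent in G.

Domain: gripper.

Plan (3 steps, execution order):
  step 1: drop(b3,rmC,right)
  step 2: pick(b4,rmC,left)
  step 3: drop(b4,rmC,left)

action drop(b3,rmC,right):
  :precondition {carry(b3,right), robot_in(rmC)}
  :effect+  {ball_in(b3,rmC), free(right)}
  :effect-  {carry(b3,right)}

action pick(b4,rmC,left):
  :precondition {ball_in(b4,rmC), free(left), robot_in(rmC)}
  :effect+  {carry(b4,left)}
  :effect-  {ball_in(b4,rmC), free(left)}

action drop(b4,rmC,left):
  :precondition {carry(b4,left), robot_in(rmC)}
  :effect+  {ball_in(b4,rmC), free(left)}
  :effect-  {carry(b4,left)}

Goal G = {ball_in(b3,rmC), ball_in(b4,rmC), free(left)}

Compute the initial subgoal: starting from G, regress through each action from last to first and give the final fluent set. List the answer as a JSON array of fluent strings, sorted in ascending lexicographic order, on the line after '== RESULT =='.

Work backward from the goal:
  through step 3 (drop(b4,rmC,left)): drop {ball_in(b4,rmC), free(left)}, keep {ball_in(b3,rmC)}, require {carry(b4,left), robot_in(rmC)}
    → {ball_in(b3,rmC), carry(b4,left), robot_in(rmC)}
  through step 2 (pick(b4,rmC,left)): drop {carry(b4,left)}, keep {ball_in(b3,rmC), robot_in(rmC)}, require {ball_in(b4,rmC), free(left), robot_in(rmC)}
    → {ball_in(b3,rmC), ball_in(b4,rmC), free(left), robot_in(rmC)}
  through step 1 (drop(b3,rmC,right)): drop {ball_in(b3,rmC)}, keep {ball_in(b4,rmC), free(left), robot_in(rmC)}, require {carry(b3,right), robot_in(rmC)}
    → {ball_in(b4,rmC), carry(b3,right), free(left), robot_in(rmC)}

== RESULT ==
["ball_in(b4,rmC)", "carry(b3,right)", "free(left)", "robot_in(rmC)"]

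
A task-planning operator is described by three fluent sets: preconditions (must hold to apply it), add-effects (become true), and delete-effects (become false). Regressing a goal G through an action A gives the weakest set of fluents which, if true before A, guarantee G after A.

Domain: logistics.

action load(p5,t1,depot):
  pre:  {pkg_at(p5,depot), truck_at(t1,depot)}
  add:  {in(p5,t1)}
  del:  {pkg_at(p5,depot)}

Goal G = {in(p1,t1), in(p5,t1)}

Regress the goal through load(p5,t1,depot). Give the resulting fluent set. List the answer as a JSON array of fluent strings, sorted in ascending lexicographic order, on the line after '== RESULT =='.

Regress:
  G ∩ del = {}  (empty — regression defined)
  G \ add = {in(p1,t1), in(p5,t1)} \ {in(p5,t1)} = {in(p1,t1)}
  ∪ pre   = {in(p1,t1)} ∪ {pkg_at(p5,depot), truck_at(t1,depot)}
          = {in(p1,t1), pkg_at(p5,depot), truck_at(t1,depot)}

== RESULT ==
["in(p1,t1)", "pkg_at(p5,depot)", "truck_at(t1,depot)"]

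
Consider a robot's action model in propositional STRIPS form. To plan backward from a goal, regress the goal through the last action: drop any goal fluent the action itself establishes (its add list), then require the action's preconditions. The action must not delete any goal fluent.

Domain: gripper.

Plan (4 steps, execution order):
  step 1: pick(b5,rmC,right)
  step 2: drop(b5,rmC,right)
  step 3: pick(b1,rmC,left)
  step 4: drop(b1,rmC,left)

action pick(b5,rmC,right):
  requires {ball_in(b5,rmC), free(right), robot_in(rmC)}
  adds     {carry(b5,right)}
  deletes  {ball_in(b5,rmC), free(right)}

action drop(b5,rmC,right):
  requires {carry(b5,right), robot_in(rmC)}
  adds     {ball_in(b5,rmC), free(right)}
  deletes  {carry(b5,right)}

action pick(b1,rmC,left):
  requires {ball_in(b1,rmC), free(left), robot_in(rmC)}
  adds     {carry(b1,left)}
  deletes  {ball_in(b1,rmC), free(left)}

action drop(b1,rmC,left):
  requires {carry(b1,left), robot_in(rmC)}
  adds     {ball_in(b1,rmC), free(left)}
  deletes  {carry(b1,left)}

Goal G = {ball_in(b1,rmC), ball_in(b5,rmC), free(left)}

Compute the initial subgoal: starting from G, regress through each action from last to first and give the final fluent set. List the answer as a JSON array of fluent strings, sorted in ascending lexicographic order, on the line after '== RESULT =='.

Work backward from the goal:
  through step 4 (drop(b1,rmC,left)): drop {ball_in(b1,rmC), free(left)}, keep {ball_in(b5,rmC)}, require {carry(b1,left), robot_in(rmC)}
    → {ball_in(b5,rmC), carry(b1,left), robot_in(rmC)}
  through step 3 (pick(b1,rmC,left)): drop {carry(b1,left)}, keep {ball_in(b5,rmC), robot_in(rmC)}, require {ball_in(b1,rmC), free(left), robot_in(rmC)}
    → {ball_in(b1,rmC), ball_in(b5,rmC), free(left), robot_in(rmC)}
  through step 2 (drop(b5,rmC,right)): drop {ball_in(b5,rmC)}, keep {ball_in(b1,rmC), free(left), robot_in(rmC)}, require {carry(b5,right), robot_in(rmC)}
    → {ball_in(b1,rmC), carry(b5,right), free(left), robot_in(rmC)}
  through step 1 (pick(b5,rmC,right)): drop {carry(b5,right)}, keep {ball_in(b1,rmC), free(left), robot_in(rmC)}, require {ball_in(b5,rmC), free(right), robot_in(rmC)}
    → {ball_in(b1,rmC), ball_in(b5,rmC), free(left), free(right), robot_in(rmC)}

== RESULT ==
["ball_in(b1,rmC)", "ball_in(b5,rmC)", "free(left)", "free(right)", "robot_in(rmC)"]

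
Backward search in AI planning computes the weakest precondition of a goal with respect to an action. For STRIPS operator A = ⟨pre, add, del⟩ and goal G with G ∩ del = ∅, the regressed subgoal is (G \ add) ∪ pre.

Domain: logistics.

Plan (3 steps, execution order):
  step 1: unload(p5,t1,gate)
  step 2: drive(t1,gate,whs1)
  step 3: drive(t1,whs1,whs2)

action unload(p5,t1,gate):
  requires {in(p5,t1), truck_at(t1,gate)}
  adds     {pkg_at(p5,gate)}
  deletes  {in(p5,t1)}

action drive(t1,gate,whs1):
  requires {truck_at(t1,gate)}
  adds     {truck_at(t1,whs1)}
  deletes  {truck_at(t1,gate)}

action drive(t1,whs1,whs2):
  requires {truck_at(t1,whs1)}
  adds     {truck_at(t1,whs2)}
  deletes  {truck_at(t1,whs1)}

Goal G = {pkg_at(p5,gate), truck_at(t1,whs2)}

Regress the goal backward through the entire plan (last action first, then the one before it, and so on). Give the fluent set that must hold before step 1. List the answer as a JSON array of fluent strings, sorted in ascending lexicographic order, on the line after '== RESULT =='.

Regress step by step:
  through step 3 (drive(t1,whs1,whs2)): drop {truck_at(t1,whs2)}, keep {pkg_at(p5,gate)}, require {truck_at(t1,whs1)}
    → {pkg_at(p5,gate), truck_at(t1,whs1)}
  through step 2 (drive(t1,gate,whs1)): drop {truck_at(t1,whs1)}, keep {pkg_at(p5,gate)}, require {truck_at(t1,gate)}
    → {pkg_at(p5,gate), truck_at(t1,gate)}
  through step 1 (unload(p5,t1,gate)): drop {pkg_at(p5,gate)}, keep {truck_at(t1,gate)}, require {in(p5,t1), truck_at(t1,gate)}
    → {in(p5,t1), truck_at(t1,gate)}

== RESULT ==
["in(p5,t1)", "truck_at(t1,gate)"]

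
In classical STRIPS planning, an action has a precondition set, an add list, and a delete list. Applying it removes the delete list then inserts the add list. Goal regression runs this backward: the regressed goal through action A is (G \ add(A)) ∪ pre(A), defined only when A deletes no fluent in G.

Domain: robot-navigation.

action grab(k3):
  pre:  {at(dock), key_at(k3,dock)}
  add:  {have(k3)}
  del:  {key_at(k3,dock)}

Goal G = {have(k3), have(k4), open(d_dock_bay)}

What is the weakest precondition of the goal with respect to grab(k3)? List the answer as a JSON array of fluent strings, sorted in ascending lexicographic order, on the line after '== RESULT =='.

Regress:
  G ∩ del = {}  (empty — regression defined)
  G \ add = {have(k3), have(k4), open(d_dock_bay)} \ {have(k3)} = {have(k4), open(d_dock_bay)}
  ∪ pre   = {have(k4), open(d_dock_bay)} ∪ {at(dock), key_at(k3,dock)}
          = {at(dock), have(k4), key_at(k3,dock), open(d_dock_bay)}

== RESULT ==
["at(dock)", "have(k4)", "key_at(k3,dock)", "open(d_dock_bay)"]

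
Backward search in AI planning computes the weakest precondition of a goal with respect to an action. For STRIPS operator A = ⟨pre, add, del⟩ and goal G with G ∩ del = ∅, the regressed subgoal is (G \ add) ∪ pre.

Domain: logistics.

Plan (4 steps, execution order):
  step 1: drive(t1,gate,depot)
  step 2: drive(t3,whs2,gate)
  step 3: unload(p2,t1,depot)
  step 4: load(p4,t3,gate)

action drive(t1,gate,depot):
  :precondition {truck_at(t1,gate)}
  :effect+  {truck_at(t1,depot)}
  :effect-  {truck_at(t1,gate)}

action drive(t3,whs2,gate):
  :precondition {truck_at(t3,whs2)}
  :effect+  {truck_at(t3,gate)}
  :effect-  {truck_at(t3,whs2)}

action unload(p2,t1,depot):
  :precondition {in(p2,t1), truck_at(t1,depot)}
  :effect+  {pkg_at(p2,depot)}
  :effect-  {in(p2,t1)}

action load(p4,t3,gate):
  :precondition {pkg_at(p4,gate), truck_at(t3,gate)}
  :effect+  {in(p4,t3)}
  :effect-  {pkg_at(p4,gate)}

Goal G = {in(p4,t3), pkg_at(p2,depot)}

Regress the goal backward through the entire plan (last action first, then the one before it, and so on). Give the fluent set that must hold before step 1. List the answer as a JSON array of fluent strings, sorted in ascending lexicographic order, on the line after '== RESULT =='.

Work backward from the goal:
  through step 4 (load(p4,t3,gate)): drop {in(p4,t3)}, keep {pkg_at(p2,depot)}, require {pkg_at(p4,gate), truck_at(t3,gate)}
    → {pkg_at(p2,depot), pkg_at(p4,gate), truck_at(t3,gate)}
  through step 3 (unload(p2,t1,depot)): drop {pkg_at(p2,depot)}, keep {pkg_at(p4,gate), truck_at(t3,gate)}, require {in(p2,t1), truck_at(t1,depot)}
    → {in(p2,t1), pkg_at(p4,gate), truck_at(t1,depot), truck_at(t3,gate)}
  through step 2 (drive(t3,whs2,gate)): drop {truck_at(t3,gate)}, keep {in(p2,t1), pkg_at(p4,gate), truck_at(t1,depot)}, require {truck_at(t3,whs2)}
    → {in(p2,t1), pkg_at(p4,gate), truck_at(t1,depot), truck_at(t3,whs2)}
  through step 1 (drive(t1,gate,depot)): drop {truck_at(t1,depot)}, keep {in(p2,t1), pkg_at(p4,gate), truck_at(t3,whs2)}, require {truck_at(t1,gate)}
    → {in(p2,t1), pkg_at(p4,gate), truck_at(t1,gate), truck_at(t3,whs2)}

== RESULT ==
["in(p2,t1)", "pkg_at(p4,gate)", "truck_at(t1,gate)", "truck_at(t3,whs2)"]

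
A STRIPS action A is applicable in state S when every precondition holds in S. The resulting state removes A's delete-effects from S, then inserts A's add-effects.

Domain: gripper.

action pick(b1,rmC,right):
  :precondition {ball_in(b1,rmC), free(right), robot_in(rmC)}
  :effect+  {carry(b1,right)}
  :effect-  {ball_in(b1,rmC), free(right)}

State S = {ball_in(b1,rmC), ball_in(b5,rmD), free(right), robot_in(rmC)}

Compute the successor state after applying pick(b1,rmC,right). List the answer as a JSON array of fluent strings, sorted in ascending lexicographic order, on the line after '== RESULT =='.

Progress:
  pre ⊆ S: {ball_in(b1,rmC), free(right), robot_in(rmC)} ⊆ S  — applicable
  S \ del = {ball_in(b5,rmD), robot_in(rmC)}
  ∪ add   = {ball_in(b5,rmD), carry(b1,right), robot_in(rmC)}

== RESULT ==
["ball_in(b5,rmD)", "carry(b1,right)", "robot_in(rmC)"]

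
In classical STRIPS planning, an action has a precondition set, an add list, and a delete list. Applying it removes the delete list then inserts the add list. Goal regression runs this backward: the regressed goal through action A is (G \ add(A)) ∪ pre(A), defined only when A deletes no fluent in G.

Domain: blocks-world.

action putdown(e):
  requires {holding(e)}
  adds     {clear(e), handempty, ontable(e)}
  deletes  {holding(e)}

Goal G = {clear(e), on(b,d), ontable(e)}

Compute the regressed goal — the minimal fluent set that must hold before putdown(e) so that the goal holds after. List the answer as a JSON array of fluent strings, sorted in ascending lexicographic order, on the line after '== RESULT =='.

Regress:
  G ∩ del = {}  (empty — regression defined)
  G \ add = {clear(e), on(b,d), ontable(e)} \ {clear(e), handempty, ontable(e)} = {on(b,d)}
  ∪ pre   = {on(b,d)} ∪ {holding(e)}
          = {holding(e), on(b,d)}

== RESULT ==
["holding(e)", "on(b,d)"]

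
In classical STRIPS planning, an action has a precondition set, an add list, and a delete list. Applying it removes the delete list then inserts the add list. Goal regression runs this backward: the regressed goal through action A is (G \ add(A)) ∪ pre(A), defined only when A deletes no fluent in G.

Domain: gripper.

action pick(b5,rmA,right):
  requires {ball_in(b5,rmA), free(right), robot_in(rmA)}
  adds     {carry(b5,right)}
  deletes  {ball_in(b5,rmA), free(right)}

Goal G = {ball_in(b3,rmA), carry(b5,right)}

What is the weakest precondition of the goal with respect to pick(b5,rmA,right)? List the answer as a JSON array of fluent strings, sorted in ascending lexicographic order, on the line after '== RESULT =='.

Regress:
  G ∩ del = {}  (empty — regression defined)
  G \ add = {ball_in(b3,rmA), carry(b5,right)} \ {carry(b5,right)} = {ball_in(b3,rmA)}
  ∪ pre   = {ball_in(b3,rmA)} ∪ {ball_in(b5,rmA), free(right), robot_in(rmA)}
          = {ball_in(b3,rmA), ball_in(b5,rmA), free(right), robot_in(rmA)}

== RESULT ==
["ball_in(b3,rmA)", "ball_in(b5,rmA)", "free(right)", "robot_in(rmA)"]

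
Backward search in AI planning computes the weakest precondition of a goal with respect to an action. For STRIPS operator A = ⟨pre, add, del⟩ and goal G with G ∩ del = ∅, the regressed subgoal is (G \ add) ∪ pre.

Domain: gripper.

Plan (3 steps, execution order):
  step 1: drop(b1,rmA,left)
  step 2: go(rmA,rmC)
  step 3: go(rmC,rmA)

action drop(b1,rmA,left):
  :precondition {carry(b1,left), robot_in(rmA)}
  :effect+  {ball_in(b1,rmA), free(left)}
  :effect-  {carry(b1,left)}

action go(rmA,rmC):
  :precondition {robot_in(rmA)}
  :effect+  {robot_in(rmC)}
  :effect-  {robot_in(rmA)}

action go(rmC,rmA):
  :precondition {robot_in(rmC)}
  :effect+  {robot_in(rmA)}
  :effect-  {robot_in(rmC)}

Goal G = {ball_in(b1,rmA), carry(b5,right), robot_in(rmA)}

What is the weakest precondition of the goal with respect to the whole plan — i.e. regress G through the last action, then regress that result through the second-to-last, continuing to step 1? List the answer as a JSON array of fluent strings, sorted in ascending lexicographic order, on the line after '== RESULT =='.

Work backward from the goal:
  through step 3 (go(rmC,rmA)): drop {robot_in(rmA)}, keep {ball_in(b1,rmA), carry(b5,right)}, require {robot_in(rmC)}
    → {ball_in(b1,rmA), carry(b5,right), robot_in(rmC)}
  through step 2 (go(rmA,rmC)): drop {robot_in(rmC)}, keep {ball_in(b1,rmA), carry(b5,right)}, require {robot_in(rmA)}
    → {ball_in(b1,rmA), carry(b5,right), robot_in(rmA)}
  through step 1 (drop(b1,rmA,left)): drop {ball_in(b1,rmA)}, keep {carry(b5,right), robot_in(rmA)}, require {carry(b1,left), robot_in(rmA)}
    → {carry(b1,left), carry(b5,right), robot_in(rmA)}

== RESULT ==
["carry(b1,left)", "carry(b5,right)", "robot_in(rmA)"]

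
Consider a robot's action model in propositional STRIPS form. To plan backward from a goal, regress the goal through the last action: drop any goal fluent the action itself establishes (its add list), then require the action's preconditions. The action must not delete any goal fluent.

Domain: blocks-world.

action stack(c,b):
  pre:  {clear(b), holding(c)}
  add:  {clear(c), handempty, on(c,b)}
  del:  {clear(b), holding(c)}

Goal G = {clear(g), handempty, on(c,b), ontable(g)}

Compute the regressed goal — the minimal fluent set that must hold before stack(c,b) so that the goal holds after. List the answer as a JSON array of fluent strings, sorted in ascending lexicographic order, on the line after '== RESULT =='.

Compute (G \ add) ∪ pre:
  G ∩ del = {}  (empty — regression defined)
  G \ add = {clear(g), handempty, on(c,b), ontable(g)} \ {clear(c), handempty, on(c,b)} = {clear(g), ontable(g)}
  ∪ pre   = {clear(g), ontable(g)} ∪ {clear(b), holding(c)}
          = {clear(b), clear(g), holding(c), ontable(g)}

== RESULT ==
["clear(b)", "clear(g)", "holding(c)", "ontable(g)"]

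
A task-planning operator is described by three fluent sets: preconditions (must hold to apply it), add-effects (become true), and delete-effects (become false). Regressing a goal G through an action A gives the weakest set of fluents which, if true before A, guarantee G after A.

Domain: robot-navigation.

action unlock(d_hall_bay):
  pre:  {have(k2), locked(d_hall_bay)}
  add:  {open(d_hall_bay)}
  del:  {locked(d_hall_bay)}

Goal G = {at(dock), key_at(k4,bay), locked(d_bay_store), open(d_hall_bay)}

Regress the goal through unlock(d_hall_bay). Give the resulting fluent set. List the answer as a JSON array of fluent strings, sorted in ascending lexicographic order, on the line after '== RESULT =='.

Regress:
  G ∩ del = {}  (empty — regression defined)
  G \ add = {at(dock), key_at(k4,bay), locked(d_bay_store), open(d_hall_bay)} \ {open(d_hall_bay)} = {at(dock), key_at(k4,bay), locked(d_bay_store)}
  ∪ pre   = {at(dock), key_at(k4,bay), locked(d_bay_store)} ∪ {have(k2), locked(d_hall_bay)}
          = {at(dock), have(k2), key_at(k4,bay), locked(d_bay_store), locked(d_hall_bay)}

== RESULT ==
["at(dock)", "have(k2)", "key_at(k4,bay)", "locked(d_bay_store)", "locked(d_hall_bay)"]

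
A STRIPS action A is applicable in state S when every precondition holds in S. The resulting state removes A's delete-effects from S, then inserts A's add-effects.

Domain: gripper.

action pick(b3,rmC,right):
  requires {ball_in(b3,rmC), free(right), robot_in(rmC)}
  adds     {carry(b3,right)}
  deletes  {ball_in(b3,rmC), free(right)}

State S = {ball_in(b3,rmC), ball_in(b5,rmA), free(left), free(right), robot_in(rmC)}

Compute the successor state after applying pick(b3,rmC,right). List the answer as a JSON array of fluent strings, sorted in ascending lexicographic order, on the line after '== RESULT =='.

Progress:
  pre ⊆ S: {ball_in(b3,rmC), free(right), robot_in(rmC)} ⊆ S  — applicable
  S \ del = {ball_in(b5,rmA), free(left), robot_in(rmC)}
  ∪ add   = {ball_in(b5,rmA), carry(b3,right), free(left), robot_in(rmC)}

== RESULT ==
["ball_in(b5,rmA)", "carry(b3,right)", "free(left)", "robot_in(rmC)"]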